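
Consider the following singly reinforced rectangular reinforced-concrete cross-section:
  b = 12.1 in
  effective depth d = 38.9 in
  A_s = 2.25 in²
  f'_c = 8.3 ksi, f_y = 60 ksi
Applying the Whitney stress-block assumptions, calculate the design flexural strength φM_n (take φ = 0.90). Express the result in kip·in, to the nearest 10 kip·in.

φM_n ≈ 4630 kip·in

T = A_s f_y = 2.25 × 60 = 135 kips.
a = T/(0.85 f'_c b) = 135/(0.85 × 8.3 × 12.1) = 1.581 in.
M_n = T(d − a/2) = 135 × (38.9 − 0.7905) = 5144.8 kip·in.
φM_n = 0.90 × 5144.8 = 4630.3 kip·in.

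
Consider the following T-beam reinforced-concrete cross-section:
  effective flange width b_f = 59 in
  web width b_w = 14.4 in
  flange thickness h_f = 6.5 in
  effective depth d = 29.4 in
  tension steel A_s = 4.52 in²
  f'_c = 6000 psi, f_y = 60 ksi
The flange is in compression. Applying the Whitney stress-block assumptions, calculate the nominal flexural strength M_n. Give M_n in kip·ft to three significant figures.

M_n ≈ 654 kip·ft

Tension: T = A_s f_y = 4.52 × 60 = 271.2 kips.
Try a within the flange: a = T/(0.85 f'_c b_f) = 271.2/(0.85 × 6 × 59) = 0.901 in.
Since a = 0.901 ≤ h_f = 6.5 in, the stress block lies entirely in the flange; analyse as a rectangular beam of width b_f.
M_n = T(d − a/2) = 271.2 × (29.4 − 0.4505) = 7851.1 kip·in.
M_n = 7851.1/12 = 654.26 kip·ft.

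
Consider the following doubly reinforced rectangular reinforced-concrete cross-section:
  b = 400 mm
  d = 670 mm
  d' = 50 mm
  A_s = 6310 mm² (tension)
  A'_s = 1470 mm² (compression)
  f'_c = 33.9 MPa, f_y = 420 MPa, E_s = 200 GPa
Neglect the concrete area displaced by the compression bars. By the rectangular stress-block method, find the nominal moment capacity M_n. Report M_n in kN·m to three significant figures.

Assume both tension and compression steel yield.
Net tension couple steel: A_s − A'_s = 4840 mm².
a = (A_s − A'_s) f_y / (0.85 f'_c b) = 2032800/(0.85 × 33.9 × 400) = 176.37 mm.
c = a/β₁ = 176.37/0.808 = 218.28 mm; ε'_s = 0.003(c − d')/c = 0.0023 ≥ f_y/E_s = 0.0021, so compression steel does yield.
M_n = (A_s − A'_s) f_y (d − a/2) + A'_s f_y (d − d') = [2032800 × (670 − 88.185) + 617400 × (670 − 50)] × 10⁻⁶ = 1182.71 + 382.79 = 1565.50 kN·m.

M_n ≈ 1570 kN·m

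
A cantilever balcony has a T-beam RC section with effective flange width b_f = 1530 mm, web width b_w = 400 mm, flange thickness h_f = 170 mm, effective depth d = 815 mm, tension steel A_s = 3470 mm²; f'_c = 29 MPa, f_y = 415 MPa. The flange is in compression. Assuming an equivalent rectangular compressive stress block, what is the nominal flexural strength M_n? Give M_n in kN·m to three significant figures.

M_n ≈ 1150 kN·m

Tension: T = A_s f_y = 3470 × 415 = 1440050 N.
Try a within the flange: a = T/(0.85 f'_c b_f) = 1440050/(0.85 × 29 × 1530) = 38.18 mm.
Since a = 38.18 ≤ h_f = 170 mm, the stress block lies entirely in the flange; analyse as a rectangular beam of width b_f.
M_n = T(d − a/2) = 1440050 × (815 − 19.09) = 1146.15 × 10⁶ N·mm.
M_n = 1146.15 kN·m.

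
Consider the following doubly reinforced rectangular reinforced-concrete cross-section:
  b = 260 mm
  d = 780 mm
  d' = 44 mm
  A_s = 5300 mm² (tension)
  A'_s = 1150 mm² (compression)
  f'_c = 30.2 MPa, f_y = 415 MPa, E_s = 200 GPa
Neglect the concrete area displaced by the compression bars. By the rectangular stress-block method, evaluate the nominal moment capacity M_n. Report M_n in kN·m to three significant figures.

M_n ≈ 1470 kN·m

Assume both tension and compression steel yield.
Net tension couple steel: A_s − A'_s = 4150 mm².
a = (A_s − A'_s) f_y / (0.85 f'_c b) = 1722250/(0.85 × 30.2 × 260) = 258.05 mm.
c = a/β₁ = 258.05/0.834 = 309.41 mm; ε'_s = 0.003(c − d')/c = 0.0026 ≥ f_y/E_s = 0.0021, so compression steel does yield.
M_n = (A_s − A'_s) f_y (d − a/2) + A'_s f_y (d − d') = [1722250 × (780 − 129.025) + 477250 × (780 − 44)] × 10⁻⁶ = 1121.14 + 351.26 = 1472.40 kN·m.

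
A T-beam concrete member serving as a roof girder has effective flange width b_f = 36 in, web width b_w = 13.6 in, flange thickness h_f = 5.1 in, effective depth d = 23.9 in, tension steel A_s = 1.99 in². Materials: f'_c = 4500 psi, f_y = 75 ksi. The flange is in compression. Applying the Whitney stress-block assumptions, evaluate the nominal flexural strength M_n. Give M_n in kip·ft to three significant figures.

Tension: T = A_s f_y = 1.99 × 75 = 149.25 kips.
Try a within the flange: a = T/(0.85 f'_c b_f) = 149.25/(0.85 × 4.5 × 36) = 1.084 in.
Since a = 1.084 ≤ h_f = 5.1 in, the stress block lies entirely in the flange; analyse as a rectangular beam of width b_f.
M_n = T(d − a/2) = 149.25 × (23.9 − 0.542) = 3486.2 kip·in.
M_n = 3486.2/12 = 290.52 kip·ft.

M_n ≈ 291 kip·ft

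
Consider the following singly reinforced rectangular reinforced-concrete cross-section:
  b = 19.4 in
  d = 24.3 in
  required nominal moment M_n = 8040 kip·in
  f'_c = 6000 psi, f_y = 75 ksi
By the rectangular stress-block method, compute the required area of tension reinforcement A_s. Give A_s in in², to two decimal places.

A_s ≈ 4.77 in²

From M_n = 0.85 f'_c a b (d − a/2):
a = d − √(d² − 2M_n/(0.85 f'_c b)) = 24.3 − √(24.3² − 2 × 8040/(0.85 × 6 × 19.4)) = 3.613 in.
A_s = 0.85 f'_c a b / f_y = 0.85 × 6 × 3.613 × 19.4 / 75 = 4.766 in².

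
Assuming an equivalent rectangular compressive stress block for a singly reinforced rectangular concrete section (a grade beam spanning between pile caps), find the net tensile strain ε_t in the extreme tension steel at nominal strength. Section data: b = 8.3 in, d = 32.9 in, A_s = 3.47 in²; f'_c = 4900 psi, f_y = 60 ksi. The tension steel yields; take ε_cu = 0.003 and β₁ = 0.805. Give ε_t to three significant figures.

a = A_s f_y/(0.85 f'_c b) = 6.023 in.
β₁ = 0.805, so c = a/β₁ = 6.023/0.805 = 7.482 in.
From the linear strain diagram with ε_cu = 0.003: ε_t = 0.003 (d − c)/c = 0.003 × (32.9 − 7.482)/7.482 = 0.0102.
Since ε_t ≥ 0.005, the section is tension-controlled.

ε_t ≈ 0.0102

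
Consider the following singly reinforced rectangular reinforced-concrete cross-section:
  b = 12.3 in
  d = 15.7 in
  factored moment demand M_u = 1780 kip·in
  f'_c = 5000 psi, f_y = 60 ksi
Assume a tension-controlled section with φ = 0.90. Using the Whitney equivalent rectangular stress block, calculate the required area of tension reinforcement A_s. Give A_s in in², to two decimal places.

M_n = M_u/φ = 1780/0.90 = 1977.78 kip·in.
From M_n = 0.85 f'_c a b (d − a/2):
a = d − √(d² − 2M_n/(0.85 f'_c b)) = 15.7 − √(15.7² − 2 × 1977.78/(0.85 × 5 × 12.3)) = 2.630 in.
A_s = 0.85 f'_c a b / f_y = 0.85 × 5 × 2.630 × 12.3 / 60 = 2.291 in².

A_s ≈ 2.29 in²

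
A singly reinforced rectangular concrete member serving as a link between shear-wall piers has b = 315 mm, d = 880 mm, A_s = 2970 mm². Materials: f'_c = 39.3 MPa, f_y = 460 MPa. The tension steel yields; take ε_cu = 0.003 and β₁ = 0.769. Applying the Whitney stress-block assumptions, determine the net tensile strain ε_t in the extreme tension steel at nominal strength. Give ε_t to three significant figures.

a = A_s f_y/(0.85 f'_c b) = 129.84 mm.
β₁ = 0.769, so c = a/β₁ = 129.84/0.769 = 168.84 mm.
From the linear strain diagram with ε_cu = 0.003: ε_t = 0.003 (d − c)/c = 0.003 × (880 − 168.84)/168.84 = 0.0126.
Since ε_t ≥ 0.005, the section is tension-controlled.

ε_t ≈ 0.0126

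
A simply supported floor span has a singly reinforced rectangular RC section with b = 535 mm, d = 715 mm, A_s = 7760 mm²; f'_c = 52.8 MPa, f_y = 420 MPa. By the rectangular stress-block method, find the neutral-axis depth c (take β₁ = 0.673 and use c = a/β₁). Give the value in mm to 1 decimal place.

T = A_s f_y = 7760 × 420 = 3259200 N = 3259.2 kN.
Setting C = 0.85 f'_c a b equal to T: a = 3259200/(0.85 × 52.8 × 535) = 135.739 mm.
With β₁ = 0.673, c = a/β₁ = 135.739/0.673 = 201.7 mm.

c ≈ 201.7 mm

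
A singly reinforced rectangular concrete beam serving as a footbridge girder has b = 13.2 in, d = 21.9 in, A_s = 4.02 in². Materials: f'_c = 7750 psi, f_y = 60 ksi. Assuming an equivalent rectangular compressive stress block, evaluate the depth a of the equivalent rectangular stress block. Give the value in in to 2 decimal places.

T = A_s f_y = 4.02 × 60 = 241.2 kips.
a = T/(0.85 f'_c b) = 241.2/(0.85 × 7.75 × 13.2) = 2.77 in.

a ≈ 2.77 in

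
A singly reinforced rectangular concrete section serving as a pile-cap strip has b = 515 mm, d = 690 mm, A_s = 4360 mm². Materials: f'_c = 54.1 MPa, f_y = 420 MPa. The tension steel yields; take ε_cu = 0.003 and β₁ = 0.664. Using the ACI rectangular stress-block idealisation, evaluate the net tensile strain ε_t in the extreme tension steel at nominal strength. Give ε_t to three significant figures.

ε_t ≈ 0.0148

a = A_s f_y/(0.85 f'_c b) = 77.32 mm.
β₁ = 0.664, so c = a/β₁ = 77.32/0.664 = 116.45 mm.
From the linear strain diagram with ε_cu = 0.003: ε_t = 0.003 (d − c)/c = 0.003 × (690 − 116.45)/116.45 = 0.0148.
Since ε_t ≥ 0.005, the section is tension-controlled.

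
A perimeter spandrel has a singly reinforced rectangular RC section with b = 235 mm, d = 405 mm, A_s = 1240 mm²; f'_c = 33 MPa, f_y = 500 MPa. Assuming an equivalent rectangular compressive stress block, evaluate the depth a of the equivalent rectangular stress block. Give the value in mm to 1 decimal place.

T = A_s f_y = 1240 × 500 = 620000 N = 620 kN.
Setting C = 0.85 f'_c a b equal to T: a = 620000/(0.85 × 33 × 235) = 94.1 mm.

a ≈ 94.1 mm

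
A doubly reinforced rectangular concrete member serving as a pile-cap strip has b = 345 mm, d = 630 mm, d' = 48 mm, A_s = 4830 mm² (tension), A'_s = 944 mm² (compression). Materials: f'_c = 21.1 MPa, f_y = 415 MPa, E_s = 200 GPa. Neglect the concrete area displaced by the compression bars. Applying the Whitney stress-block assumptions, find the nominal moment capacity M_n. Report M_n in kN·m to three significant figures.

Assume both tension and compression steel yield.
Net tension couple steel: A_s − A'_s = 3886 mm².
a = (A_s − A'_s) f_y / (0.85 f'_c b) = 1612690/(0.85 × 21.1 × 345) = 260.63 mm.
c = a/β₁ = 260.63/0.85 = 306.62 mm; ε'_s = 0.003(c − d')/c = 0.0025 ≥ f_y/E_s = 0.0021, so compression steel does yield.
M_n = (A_s − A'_s) f_y (d − a/2) + A'_s f_y (d − d') = [1612690 × (630 − 130.315) + 391760 × (630 − 48)] × 10⁻⁶ = 805.84 + 228.00 = 1033.84 kN·m.

M_n ≈ 1030 kN·m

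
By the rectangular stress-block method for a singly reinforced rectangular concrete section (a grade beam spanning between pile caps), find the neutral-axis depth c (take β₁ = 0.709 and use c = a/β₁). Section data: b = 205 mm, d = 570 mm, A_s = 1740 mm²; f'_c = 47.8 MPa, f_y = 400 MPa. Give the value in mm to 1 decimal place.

c ≈ 117.9 mm

T = A_s f_y = 1740 × 400 = 696000 N = 696 kN.
Setting C = 0.85 f'_c a b equal to T: a = 696000/(0.85 × 47.8 × 205) = 83.562 mm.
With β₁ = 0.709, c = a/β₁ = 83.562/0.709 = 117.9 mm.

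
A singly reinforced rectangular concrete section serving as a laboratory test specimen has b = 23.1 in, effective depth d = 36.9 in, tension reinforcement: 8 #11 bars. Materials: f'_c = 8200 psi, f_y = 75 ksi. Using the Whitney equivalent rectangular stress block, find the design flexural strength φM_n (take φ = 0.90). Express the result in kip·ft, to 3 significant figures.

A_s = 8 × 1.56 = 12.48 in².
T = A_s f_y = 12.48 × 75 = 936 kips.
a = T/(0.85 f'_c b) = 936/(0.85 × 8.2 × 23.1) = 5.813 in.
M_n = T(d − a/2) = 936 × (36.9 − 2.9065) = 31817.9 kip·in = 31817.9/12 = 2651.49 kip·ft.
φM_n = 0.90 × 2651.49 = 2386.34 kip·ft.

φM_n ≈ 2390 kip·ft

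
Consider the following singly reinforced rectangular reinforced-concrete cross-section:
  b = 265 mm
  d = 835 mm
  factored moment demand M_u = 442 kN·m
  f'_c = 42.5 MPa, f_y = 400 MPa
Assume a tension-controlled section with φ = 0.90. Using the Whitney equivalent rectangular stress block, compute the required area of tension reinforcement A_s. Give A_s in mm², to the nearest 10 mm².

A_s ≈ 1530 mm²

M_n = M_u/φ = 442/0.90 = 491.111 kN·m.
With M_n = 0.85 f'_c a b (d − a/2), solve the quadratic for a:
a = d − √(d² − 2M_n/(0.85 f'_c b)) = 835 − √(835² − 2 × 491.111×10⁶/(0.85 × 42.5 × 265)) = 63.88 mm.
A_s = 0.85 f'_c a b / f_y = 0.85 × 42.5 × 63.88 × 265 / 400 = 1528.8 mm².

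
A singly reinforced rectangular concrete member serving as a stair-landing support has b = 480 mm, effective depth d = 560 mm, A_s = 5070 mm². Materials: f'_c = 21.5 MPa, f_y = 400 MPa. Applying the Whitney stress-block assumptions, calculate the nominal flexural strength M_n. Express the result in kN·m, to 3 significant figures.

M_n ≈ 901 kN·m

T = A_s f_y = 5070 × 400 = 2028000 N = 2028 kN.
From C = T: a = T/(0.85 f'_c b) = 2028000/(0.85 × 21.5 × 480) = 231.19 mm.
M_n = T(d − a/2) = 2028 kN × (560 − 115.595) mm = 901.25 kN·m.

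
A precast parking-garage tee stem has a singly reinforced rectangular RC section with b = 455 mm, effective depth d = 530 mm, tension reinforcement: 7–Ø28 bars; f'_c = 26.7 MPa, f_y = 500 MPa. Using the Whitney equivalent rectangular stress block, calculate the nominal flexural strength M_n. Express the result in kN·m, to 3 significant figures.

A_s = 7 × 616 = 4312 mm².
T = A_s f_y = 4312 × 500 = 2156000 N = 2156 kN.
From C = T: a = T/(0.85 f'_c b) = 2156000/(0.85 × 26.7 × 455) = 208.79 mm.
M_n = T(d − a/2) = 2156 kN × (530 − 104.395) mm = 917.60 kN·m.

M_n ≈ 918 kN·m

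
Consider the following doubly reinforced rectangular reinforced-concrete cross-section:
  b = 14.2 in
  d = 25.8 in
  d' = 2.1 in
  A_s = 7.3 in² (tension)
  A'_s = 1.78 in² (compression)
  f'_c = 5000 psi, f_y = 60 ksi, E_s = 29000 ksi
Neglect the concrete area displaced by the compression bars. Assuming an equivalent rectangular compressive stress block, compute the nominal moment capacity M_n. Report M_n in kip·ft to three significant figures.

M_n ≈ 847 kip·ft

Assume both steels yield.
a = (A_s − A'_s) f_y/(0.85 f'_c b) = (7.3 − 1.78) × 60/(0.85 × 5 × 14.2) = 5.488 in.
c = a/β₁ = 5.488/0.8 = 6.860 in; ε'_s = 0.003(c − d')/c = 0.0021 ≥ ε_y = 0.0021, so the compression steel yields.
M_n = (A_s − A'_s) f_y (d − a/2) + A'_s f_y (d − d') = 331.2 × (25.8 − 2.744) + 106.8 × (25.8 − 2.1) = 7636.1 + 2531.2 = 10167.3 kip·in = 10167.3/12 = 847.28 kip·ft.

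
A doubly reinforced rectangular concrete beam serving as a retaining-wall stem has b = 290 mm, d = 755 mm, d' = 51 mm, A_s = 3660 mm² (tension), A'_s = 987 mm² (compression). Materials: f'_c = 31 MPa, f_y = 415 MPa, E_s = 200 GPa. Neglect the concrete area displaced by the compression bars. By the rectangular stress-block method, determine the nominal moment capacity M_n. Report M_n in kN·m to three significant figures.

Assume both tension and compression steel yield.
Net tension couple steel: A_s − A'_s = 2673 mm².
a = (A_s − A'_s) f_y / (0.85 f'_c b) = 1109295/(0.85 × 31 × 290) = 145.17 mm.
c = a/β₁ = 145.17/0.829 = 175.11 mm; ε'_s = 0.003(c − d')/c = 0.0021 ≥ f_y/E_s = 0.0021, so compression steel does yield.
M_n = (A_s − A'_s) f_y (d − a/2) + A'_s f_y (d − d') = [1109295 × (755 − 72.585) + 409605 × (755 − 51)] × 10⁻⁶ = 757.00 + 288.36 = 1045.36 kN·m.

M_n ≈ 1050 kN·m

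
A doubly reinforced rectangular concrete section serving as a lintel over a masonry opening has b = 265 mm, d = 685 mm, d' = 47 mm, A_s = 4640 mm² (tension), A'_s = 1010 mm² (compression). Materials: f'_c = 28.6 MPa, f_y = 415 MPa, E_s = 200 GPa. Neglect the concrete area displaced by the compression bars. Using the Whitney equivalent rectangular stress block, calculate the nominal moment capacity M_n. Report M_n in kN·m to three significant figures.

M_n ≈ 1120 kN·m

Assume both tension and compression steel yield.
Net tension couple steel: A_s − A'_s = 3630 mm².
a = (A_s − A'_s) f_y / (0.85 f'_c b) = 1506450/(0.85 × 28.6 × 265) = 233.84 mm.
c = a/β₁ = 233.84/0.846 = 276.41 mm; ε'_s = 0.003(c − d')/c = 0.0025 ≥ f_y/E_s = 0.0021, so compression steel does yield.
M_n = (A_s − A'_s) f_y (d − a/2) + A'_s f_y (d − d') = [1506450 × (685 − 116.92) + 419150 × (685 − 47)] × 10⁻⁶ = 855.78 + 267.42 = 1123.20 kN·m.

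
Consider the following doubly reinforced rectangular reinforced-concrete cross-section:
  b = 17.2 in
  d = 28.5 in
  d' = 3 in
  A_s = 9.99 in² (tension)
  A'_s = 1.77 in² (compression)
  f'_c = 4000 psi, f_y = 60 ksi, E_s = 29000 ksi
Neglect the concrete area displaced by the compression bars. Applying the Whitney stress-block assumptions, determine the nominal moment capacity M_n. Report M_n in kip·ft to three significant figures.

Assume both steels yield.
a = (A_s − A'_s) f_y/(0.85 f'_c b) = (9.99 − 1.77) × 60/(0.85 × 4 × 17.2) = 8.434 in.
c = a/β₁ = 8.434/0.85 = 9.922 in; ε'_s = 0.003(c − d')/c = 0.0021 ≥ ε_y = 0.0021, so the compression steel yields.
M_n = (A_s − A'_s) f_y (d − a/2) + A'_s f_y (d − d') = 493.2 × (28.5 − 4.217) + 106.2 × (28.5 − 3) = 11976.4 + 2708.1 = 14684.5 kip·in = 14684.5/12 = 1223.71 kip·ft.

M_n ≈ 1220 kip·ft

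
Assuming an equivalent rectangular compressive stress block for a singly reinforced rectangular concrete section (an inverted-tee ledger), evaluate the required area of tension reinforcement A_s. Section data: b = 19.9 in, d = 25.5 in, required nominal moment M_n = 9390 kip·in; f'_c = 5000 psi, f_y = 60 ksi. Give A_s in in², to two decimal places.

A_s ≈ 6.78 in²

From M_n = 0.85 f'_c a b (d − a/2):
a = d − √(d² − 2M_n/(0.85 f'_c b)) = 25.5 − √(25.5² − 2 × 9390/(0.85 × 5 × 19.9)) = 4.807 in.
A_s = 0.85 f'_c a b / f_y = 0.85 × 5 × 4.807 × 19.9 / 60 = 6.776 in².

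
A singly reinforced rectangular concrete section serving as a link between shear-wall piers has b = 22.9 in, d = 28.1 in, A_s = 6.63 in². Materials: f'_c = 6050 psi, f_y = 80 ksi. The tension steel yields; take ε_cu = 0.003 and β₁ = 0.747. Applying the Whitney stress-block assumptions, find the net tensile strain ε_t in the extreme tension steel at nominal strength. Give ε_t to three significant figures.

a = A_s f_y/(0.85 f'_c b) = 4.504 in.
β₁ = 0.747, so c = a/β₁ = 4.504/0.747 = 6.029 in.
From the linear strain diagram with ε_cu = 0.003: ε_t = 0.003 (d − c)/c = 0.003 × (28.1 − 6.029)/6.029 = 0.0110.
Since ε_t ≥ 0.005, the section is tension-controlled.

ε_t ≈ 0.0110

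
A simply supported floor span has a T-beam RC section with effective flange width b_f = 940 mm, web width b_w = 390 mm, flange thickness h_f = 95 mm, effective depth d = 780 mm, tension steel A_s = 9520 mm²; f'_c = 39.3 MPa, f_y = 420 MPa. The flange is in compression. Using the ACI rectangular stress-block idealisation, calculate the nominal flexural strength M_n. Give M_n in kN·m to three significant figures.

M_n ≈ 2840 kN·m

Tension: T = A_s f_y = 9520 × 420 = 3998400 N.
Try a within the flange: a = T/(0.85 f'_c b_f) = 3998400/(0.85 × 39.3 × 940) = 127.33 mm.
a = 127.33 > h_f = 95 mm: the block extends into the web. Split into flange-overhang and web parts.
C_f = 0.85 f'_c (b_f − b_w) h_f = 0.85 × 39.3 × (940 − 390) × 95 = 1745411 N.
Remaining web compression depth: a_w = (T − C_f)/(0.85 f'_c b_w) = (3998400 − 1745411)/(0.85 × 39.3 × 390) = 172.94 mm.
M_n = C_f(d − h_f/2) + (T − C_f)(d − a_w/2) = 1745411 × (780 − 47.5) + 2252989 × (780 − 86.47) = 1278.51 + 1562.52 = 2841.03 × 10⁶ N·mm.
M_n = 2841.03 kN·m.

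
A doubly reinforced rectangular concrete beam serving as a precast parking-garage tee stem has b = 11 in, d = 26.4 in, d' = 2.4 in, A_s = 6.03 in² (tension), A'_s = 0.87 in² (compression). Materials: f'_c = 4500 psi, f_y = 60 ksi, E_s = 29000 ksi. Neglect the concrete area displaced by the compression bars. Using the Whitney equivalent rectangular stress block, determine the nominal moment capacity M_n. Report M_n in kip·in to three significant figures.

Assume both steels yield.
a = (A_s − A'_s) f_y/(0.85 f'_c b) = (6.03 − 0.87) × 60/(0.85 × 4.5 × 11) = 7.358 in.
c = a/β₁ = 7.358/0.825 = 8.919 in; ε'_s = 0.003(c − d')/c = 0.0022 ≥ ε_y = 0.0021, so the compression steel yields.
M_n = (A_s − A'_s) f_y (d − a/2) + A'_s f_y (d − d') = 309.6 × (26.4 − 3.679) + 52.2 × (26.4 − 2.4) = 7034.4 + 1252.8 = 8287.2 kip·in.

M_n ≈ 8290 kip·in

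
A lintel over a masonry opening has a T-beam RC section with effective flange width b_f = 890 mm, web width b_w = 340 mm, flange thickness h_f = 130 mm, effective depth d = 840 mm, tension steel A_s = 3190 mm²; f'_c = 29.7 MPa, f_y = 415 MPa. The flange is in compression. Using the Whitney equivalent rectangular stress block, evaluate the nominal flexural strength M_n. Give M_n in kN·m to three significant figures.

Tension: T = A_s f_y = 3190 × 415 = 1323850 N.
Try a within the flange: a = T/(0.85 f'_c b_f) = 1323850/(0.85 × 29.7 × 890) = 58.92 mm.
Since a = 58.92 ≤ h_f = 130 mm, the stress block lies entirely in the flange; analyse as a rectangular beam of width b_f.
M_n = T(d − a/2) = 1323850 × (840 − 29.46) = 1073.03 × 10⁶ N·mm.
M_n = 1073.03 kN·m.

M_n ≈ 1070 kN·m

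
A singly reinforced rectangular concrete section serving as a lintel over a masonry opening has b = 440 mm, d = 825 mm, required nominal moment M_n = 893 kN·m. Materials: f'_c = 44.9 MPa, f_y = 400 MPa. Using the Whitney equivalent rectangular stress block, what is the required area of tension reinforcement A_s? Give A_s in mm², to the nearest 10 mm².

A_s ≈ 2820 mm²

With M_n = 0.85 f'_c a b (d − a/2), solve the quadratic for a:
a = d − √(d² − 2M_n/(0.85 f'_c b)) = 825 − √(825² − 2 × 893×10⁶/(0.85 × 44.9 × 440)) = 67.19 mm.
A_s = 0.85 f'_c a b / f_y = 0.85 × 44.9 × 67.19 × 440 / 400 = 2820.7 mm².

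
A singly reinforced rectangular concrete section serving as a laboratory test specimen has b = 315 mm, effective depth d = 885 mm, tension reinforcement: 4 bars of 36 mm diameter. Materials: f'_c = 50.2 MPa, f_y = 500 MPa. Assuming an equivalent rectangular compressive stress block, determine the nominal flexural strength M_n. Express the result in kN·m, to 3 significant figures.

A_s = 4 × 1018 = 4072 mm².
T = A_s f_y = 4072 × 500 = 2036000 N = 2036 kN.
From C = T: a = T/(0.85 f'_c b) = 2036000/(0.85 × 50.2 × 315) = 151.48 mm.
M_n = T(d − a/2) = 2036 kN × (885 − 75.74) mm = 1647.65 kN·m.

M_n ≈ 1650 kN·m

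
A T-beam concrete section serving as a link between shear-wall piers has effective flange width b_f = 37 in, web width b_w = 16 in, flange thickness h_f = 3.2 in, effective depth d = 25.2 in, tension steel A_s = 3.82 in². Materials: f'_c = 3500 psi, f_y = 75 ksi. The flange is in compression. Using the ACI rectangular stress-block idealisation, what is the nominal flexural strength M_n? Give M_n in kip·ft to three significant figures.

M_n ≈ 571 kip·ft

Tension: T = A_s f_y = 3.82 × 75 = 286.5 kips.
Try a within the flange: a = T/(0.85 f'_c b_f) = 286.5/(0.85 × 3.5 × 37) = 2.603 in.
Since a = 2.603 ≤ h_f = 3.2 in, the stress block lies entirely in the flange; analyse as a rectangular beam of width b_f.
M_n = T(d − a/2) = 286.5 × (25.2 − 1.3015) = 6846.9 kip·in.
M_n = 6846.9/12 = 570.58 kip·ft.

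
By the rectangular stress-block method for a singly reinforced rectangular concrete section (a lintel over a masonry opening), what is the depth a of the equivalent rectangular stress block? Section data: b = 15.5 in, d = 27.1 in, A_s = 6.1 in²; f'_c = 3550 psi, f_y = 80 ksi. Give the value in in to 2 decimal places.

a ≈ 10.43 in

T = A_s f_y = 6.1 × 80 = 488 kips.
a = T/(0.85 f'_c b) = 488/(0.85 × 3.55 × 15.5) = 10.43 in.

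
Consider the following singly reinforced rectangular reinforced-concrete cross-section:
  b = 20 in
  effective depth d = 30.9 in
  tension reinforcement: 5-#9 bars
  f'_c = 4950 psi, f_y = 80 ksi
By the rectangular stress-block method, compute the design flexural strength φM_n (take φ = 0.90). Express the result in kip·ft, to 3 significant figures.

φM_n ≈ 856 kip·ft

A_s = 5 × 1 = 5 in².
T = A_s f_y = 5 × 80 = 400 kips.
a = T/(0.85 f'_c b) = 400/(0.85 × 4.95 × 20) = 4.753 in.
M_n = T(d − a/2) = 400 × (30.9 − 2.3765) = 11409.4 kip·in = 11409.4/12 = 950.78 kip·ft.
φM_n = 0.90 × 950.78 = 855.70 kip·ft.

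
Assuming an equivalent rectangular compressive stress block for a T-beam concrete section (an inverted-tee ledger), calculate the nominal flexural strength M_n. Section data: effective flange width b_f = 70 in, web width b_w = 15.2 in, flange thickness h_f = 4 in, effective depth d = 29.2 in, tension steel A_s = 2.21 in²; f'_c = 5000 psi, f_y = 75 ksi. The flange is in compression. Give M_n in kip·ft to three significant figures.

Tension: T = A_s f_y = 2.21 × 75 = 165.75 kips.
Try a within the flange: a = T/(0.85 f'_c b_f) = 165.75/(0.85 × 5 × 70) = 0.557 in.
Since a = 0.557 ≤ h_f = 4 in, the stress block lies entirely in the flange; analyse as a rectangular beam of width b_f.
M_n = T(d − a/2) = 165.75 × (29.2 − 0.2785) = 4793.7 kip·in.
M_n = 4793.7/12 = 399.48 kip·ft.

M_n ≈ 399 kip·ft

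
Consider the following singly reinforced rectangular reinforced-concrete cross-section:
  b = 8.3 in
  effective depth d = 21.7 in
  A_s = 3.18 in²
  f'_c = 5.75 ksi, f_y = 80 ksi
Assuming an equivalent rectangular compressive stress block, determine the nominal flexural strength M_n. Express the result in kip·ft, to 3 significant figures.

M_n ≈ 394 kip·ft

T = A_s f_y = 3.18 × 80 = 254.4 kips.
a = T/(0.85 f'_c b) = 254.4/(0.85 × 5.75 × 8.3) = 6.271 in.
M_n = T(d − a/2) = 254.4 × (21.7 − 3.1355) = 4722.8 kip·in = 4722.8/12 = 393.57 kip·ft.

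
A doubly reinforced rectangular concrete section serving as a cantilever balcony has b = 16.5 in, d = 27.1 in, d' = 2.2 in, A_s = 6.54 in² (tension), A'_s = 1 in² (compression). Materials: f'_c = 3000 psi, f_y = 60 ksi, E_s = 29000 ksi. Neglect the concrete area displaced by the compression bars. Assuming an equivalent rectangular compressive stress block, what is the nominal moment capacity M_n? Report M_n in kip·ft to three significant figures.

M_n ≈ 766 kip·ft

Assume both steels yield.
a = (A_s − A'_s) f_y/(0.85 f'_c b) = (6.54 − 1) × 60/(0.85 × 3 × 16.5) = 7.900 in.
c = a/β₁ = 7.900/0.85 = 9.294 in; ε'_s = 0.003(c − d')/c = 0.0023 ≥ ε_y = 0.0021, so the compression steel yields.
M_n = (A_s − A'_s) f_y (d − a/2) + A'_s f_y (d − d') = 332.4 × (27.1 − 3.95) + 60 × (27.1 − 2.2) = 7695.1 + 1494.0 = 9189.1 kip·in = 9189.1/12 = 765.76 kip·ft.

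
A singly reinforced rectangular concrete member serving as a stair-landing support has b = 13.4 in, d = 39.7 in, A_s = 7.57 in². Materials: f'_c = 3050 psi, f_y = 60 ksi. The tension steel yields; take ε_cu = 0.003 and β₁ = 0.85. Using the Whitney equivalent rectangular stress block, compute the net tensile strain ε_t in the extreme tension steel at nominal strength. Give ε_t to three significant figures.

ε_t ≈ 0.00474

a = A_s f_y/(0.85 f'_c b) = 13.074 in.
β₁ = 0.85, so c = a/β₁ = 13.074/0.85 = 15.381 in.
From the linear strain diagram with ε_cu = 0.003: ε_t = 0.003 (d − c)/c = 0.003 × (39.7 − 15.381)/15.381 = 0.00474.
ε_t is between 0.004 and 0.005 — transition zone.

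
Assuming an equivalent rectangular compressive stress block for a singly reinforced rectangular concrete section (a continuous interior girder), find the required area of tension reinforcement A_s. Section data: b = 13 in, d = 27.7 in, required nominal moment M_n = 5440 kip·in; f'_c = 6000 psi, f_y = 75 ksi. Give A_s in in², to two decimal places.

From M_n = 0.85 f'_c a b (d − a/2):
a = d − √(d² − 2M_n/(0.85 f'_c b)) = 27.7 − √(27.7² − 2 × 5440/(0.85 × 6 × 13)) = 3.140 in.
A_s = 0.85 f'_c a b / f_y = 0.85 × 6 × 3.140 × 13 / 75 = 2.776 in².

A_s ≈ 2.78 in²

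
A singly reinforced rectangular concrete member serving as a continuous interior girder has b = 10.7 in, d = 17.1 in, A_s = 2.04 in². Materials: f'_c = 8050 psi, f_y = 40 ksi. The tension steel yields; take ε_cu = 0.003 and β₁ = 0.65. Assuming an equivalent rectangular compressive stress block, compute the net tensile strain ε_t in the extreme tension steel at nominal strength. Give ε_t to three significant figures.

ε_t ≈ 0.0269

a = A_s f_y/(0.85 f'_c b) = 1.115 in.
β₁ = 0.65, so c = a/β₁ = 1.115/0.65 = 1.715 in.
From the linear strain diagram with ε_cu = 0.003: ε_t = 0.003 (d − c)/c = 0.003 × (17.1 − 1.715)/1.715 = 0.0269.
Since ε_t ≥ 0.005, the section is tension-controlled.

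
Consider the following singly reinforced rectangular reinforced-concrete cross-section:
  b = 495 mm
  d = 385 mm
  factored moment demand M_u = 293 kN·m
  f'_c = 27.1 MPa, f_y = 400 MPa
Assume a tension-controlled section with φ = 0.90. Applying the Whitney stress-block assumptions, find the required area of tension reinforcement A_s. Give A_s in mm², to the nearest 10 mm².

A_s ≈ 2370 mm²

M_n = M_u/φ = 293/0.90 = 325.556 kN·m.
With M_n = 0.85 f'_c a b (d − a/2), solve the quadratic for a:
a = d − √(d² − 2M_n/(0.85 f'_c b)) = 385 − √(385² − 2 × 325.556×10⁶/(0.85 × 27.1 × 495)) = 83.14 mm.
A_s = 0.85 f'_c a b / f_y = 0.85 × 27.1 × 83.14 × 495 / 400 = 2370.0 mm².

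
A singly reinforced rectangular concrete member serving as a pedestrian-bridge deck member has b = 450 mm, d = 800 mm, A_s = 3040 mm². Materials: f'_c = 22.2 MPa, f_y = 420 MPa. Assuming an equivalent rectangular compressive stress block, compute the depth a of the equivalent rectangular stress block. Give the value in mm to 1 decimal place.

a ≈ 150.4 mm

T = A_s f_y = 3040 × 420 = 1276800 N = 1276.8 kN.
Setting C = 0.85 f'_c a b equal to T: a = 1276800/(0.85 × 22.2 × 450) = 150.4 mm.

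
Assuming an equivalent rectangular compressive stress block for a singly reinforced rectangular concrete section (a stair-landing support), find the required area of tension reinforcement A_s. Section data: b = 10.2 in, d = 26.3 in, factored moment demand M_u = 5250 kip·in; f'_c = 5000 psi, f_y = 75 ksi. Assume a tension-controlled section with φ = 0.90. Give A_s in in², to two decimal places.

M_n = M_u/φ = 5250/0.90 = 5833.33 kip·in.
From M_n = 0.85 f'_c a b (d − a/2):
a = d − √(d² − 2M_n/(0.85 f'_c b)) = 26.3 − √(26.3² − 2 × 5833.33/(0.85 × 5 × 10.2)) = 5.744 in.
A_s = 0.85 f'_c a b / f_y = 0.85 × 5 × 5.744 × 10.2 / 75 = 3.320 in².

A_s ≈ 3.32 in²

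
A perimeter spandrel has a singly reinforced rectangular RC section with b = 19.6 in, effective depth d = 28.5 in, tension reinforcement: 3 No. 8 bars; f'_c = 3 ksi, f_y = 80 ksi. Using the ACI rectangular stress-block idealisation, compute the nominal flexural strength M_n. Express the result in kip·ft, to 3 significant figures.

A_s = 3 × 0.79 = 2.37 in².
T = A_s f_y = 2.37 × 80 = 189.6 kips.
a = T/(0.85 f'_c b) = 189.6/(0.85 × 3 × 19.6) = 3.794 in.
M_n = T(d − a/2) = 189.6 × (28.5 − 1.897) = 5043.9 kip·in = 5043.9/12 = 420.33 kip·ft.

M_n ≈ 420 kip·ft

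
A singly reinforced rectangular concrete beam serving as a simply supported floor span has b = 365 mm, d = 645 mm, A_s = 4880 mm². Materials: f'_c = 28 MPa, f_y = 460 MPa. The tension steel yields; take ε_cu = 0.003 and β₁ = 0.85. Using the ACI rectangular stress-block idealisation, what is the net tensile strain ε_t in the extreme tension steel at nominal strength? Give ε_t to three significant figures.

ε_t ≈ 0.00336

a = A_s f_y/(0.85 f'_c b) = 258.41 mm.
β₁ = 0.85, so c = a/β₁ = 258.41/0.85 = 304.01 mm.
From the linear strain diagram with ε_cu = 0.003: ε_t = 0.003 (d − c)/c = 0.003 × (645 − 304.01)/304.01 = 0.00336.
ε_t < 0.004 — the section is over-reinforced for flexure under ACI limits.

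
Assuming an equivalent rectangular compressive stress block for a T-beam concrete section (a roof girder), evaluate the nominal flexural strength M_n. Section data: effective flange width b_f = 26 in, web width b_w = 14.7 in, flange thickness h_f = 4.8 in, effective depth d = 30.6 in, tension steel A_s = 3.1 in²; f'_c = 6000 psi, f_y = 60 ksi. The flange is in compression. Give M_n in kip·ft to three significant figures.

Tension: T = A_s f_y = 3.1 × 60 = 186 kips.
Try a within the flange: a = T/(0.85 f'_c b_f) = 186/(0.85 × 6 × 26) = 1.403 in.
Since a = 1.403 ≤ h_f = 4.8 in, the stress block lies entirely in the flange; analyse as a rectangular beam of width b_f.
M_n = T(d − a/2) = 186 × (30.6 − 0.7015) = 5561.1 kip·in.
M_n = 5561.1/12 = 463.43 kip·ft.

M_n ≈ 463 kip·ft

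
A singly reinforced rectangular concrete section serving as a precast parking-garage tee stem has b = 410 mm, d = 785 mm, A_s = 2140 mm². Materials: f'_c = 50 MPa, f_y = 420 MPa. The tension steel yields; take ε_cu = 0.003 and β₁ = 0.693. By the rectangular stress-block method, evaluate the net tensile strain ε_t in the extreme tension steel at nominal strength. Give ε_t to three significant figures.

a = A_s f_y/(0.85 f'_c b) = 51.58 mm.
β₁ = 0.693, so c = a/β₁ = 51.58/0.693 = 74.43 mm.
From the linear strain diagram with ε_cu = 0.003: ε_t = 0.003 (d − c)/c = 0.003 × (785 − 74.43)/74.43 = 0.0286.
Since ε_t ≥ 0.005, the section is tension-controlled.

ε_t ≈ 0.0286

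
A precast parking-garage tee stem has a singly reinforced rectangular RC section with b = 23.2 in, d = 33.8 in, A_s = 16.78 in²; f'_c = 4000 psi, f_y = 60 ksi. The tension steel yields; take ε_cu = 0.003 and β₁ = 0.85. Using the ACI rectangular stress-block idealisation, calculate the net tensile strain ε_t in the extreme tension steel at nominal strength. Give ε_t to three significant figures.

a = A_s f_y/(0.85 f'_c b) = 12.764 in.
β₁ = 0.85, so c = a/β₁ = 12.764/0.85 = 15.016 in.
From the linear strain diagram with ε_cu = 0.003: ε_t = 0.003 (d − c)/c = 0.003 × (33.8 − 15.016)/15.016 = 0.00375.
ε_t < 0.004 — the section is over-reinforced for flexure under ACI limits.

ε_t ≈ 0.00375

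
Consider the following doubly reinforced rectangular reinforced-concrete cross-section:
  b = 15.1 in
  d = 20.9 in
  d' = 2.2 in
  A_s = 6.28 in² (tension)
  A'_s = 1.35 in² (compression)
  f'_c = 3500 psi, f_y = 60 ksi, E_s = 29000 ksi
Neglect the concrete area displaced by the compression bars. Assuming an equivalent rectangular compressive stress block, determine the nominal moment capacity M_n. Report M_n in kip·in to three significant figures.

Assume both steels yield.
a = (A_s − A'_s) f_y/(0.85 f'_c b) = (6.28 − 1.35) × 60/(0.85 × 3.5 × 15.1) = 6.585 in.
c = a/β₁ = 6.585/0.85 = 7.747 in; ε'_s = 0.003(c − d')/c = 0.0021 ≥ ε_y = 0.0021, so the compression steel yields.
M_n = (A_s − A'_s) f_y (d − a/2) + A'_s f_y (d − d') = 295.8 × (20.9 − 3.2925) + 81 × (20.9 − 2.2) = 5208.3 + 1514.7 = 6723.0 kip·in.

M_n ≈ 6720 kip·in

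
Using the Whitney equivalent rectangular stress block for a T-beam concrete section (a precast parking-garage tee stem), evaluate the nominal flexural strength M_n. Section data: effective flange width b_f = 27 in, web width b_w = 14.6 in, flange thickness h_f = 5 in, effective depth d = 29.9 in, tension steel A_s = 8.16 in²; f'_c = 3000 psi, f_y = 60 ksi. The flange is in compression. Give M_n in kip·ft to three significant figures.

Tension: T = A_s f_y = 8.16 × 60 = 489.6 kips.
Try a within the flange: a = T/(0.85 f'_c b_f) = 489.6/(0.85 × 3 × 27) = 7.111 in.
a = 7.111 > h_f = 5 in: the block extends into the web. Split into flange-overhang and web parts.
C_f = 0.85 f'_c (b_f − b_w) h_f = 0.85 × 3 × (27 − 14.6) × 5 = 158.1 kips.
Remaining web compression depth: a_w = (T − C_f)/(0.85 f'_c b_w) = (489.6 − 158.1)/(0.85 × 3 × 14.6) = 8.904 in.
M_n = C_f(d − h_f/2) + (T − C_f)(d − a_w/2) = 158.1 × (29.9 − 2.5) + 331.5 × (29.9 − 4.452) = 4331.9 + 8436.0 = 12767.9 kip·in.
M_n = 12767.9/12 = 1063.99 kip·ft.

M_n ≈ 1060 kip·ft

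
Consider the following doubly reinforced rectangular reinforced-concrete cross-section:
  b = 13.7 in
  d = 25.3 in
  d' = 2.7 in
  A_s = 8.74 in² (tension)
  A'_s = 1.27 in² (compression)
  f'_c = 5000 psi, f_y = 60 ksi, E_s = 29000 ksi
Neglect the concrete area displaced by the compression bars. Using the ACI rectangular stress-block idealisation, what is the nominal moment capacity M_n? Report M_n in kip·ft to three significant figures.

M_n ≈ 945 kip·ft

Assume both steels yield.
a = (A_s − A'_s) f_y/(0.85 f'_c b) = (8.74 − 1.27) × 60/(0.85 × 5 × 13.7) = 7.698 in.
c = a/β₁ = 7.698/0.8 = 9.623 in; ε'_s = 0.003(c − d')/c = 0.0022 ≥ ε_y = 0.0021, so the compression steel yields.
M_n = (A_s − A'_s) f_y (d − a/2) + A'_s f_y (d − d') = 448.2 × (25.3 − 3.849) + 76.2 × (25.3 − 2.7) = 9614.3 + 1722.1 = 11336.4 kip·in = 11336.4/12 = 944.70 kip·ft.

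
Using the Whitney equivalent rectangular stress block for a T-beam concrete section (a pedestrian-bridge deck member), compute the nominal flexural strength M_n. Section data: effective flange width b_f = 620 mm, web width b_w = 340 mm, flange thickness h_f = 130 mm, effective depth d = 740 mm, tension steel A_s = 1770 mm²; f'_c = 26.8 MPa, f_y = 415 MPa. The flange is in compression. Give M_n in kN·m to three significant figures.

Tension: T = A_s f_y = 1770 × 415 = 734550 N.
Try a within the flange: a = T/(0.85 f'_c b_f) = 734550/(0.85 × 26.8 × 620) = 52.01 mm.
Since a = 52.01 ≤ h_f = 130 mm, the stress block lies entirely in the flange; analyse as a rectangular beam of width b_f.
M_n = T(d − a/2) = 734550 × (740 − 26.005) = 524.47 × 10⁶ N·mm.
M_n = 524.47 kN·m.

M_n ≈ 524 kN·m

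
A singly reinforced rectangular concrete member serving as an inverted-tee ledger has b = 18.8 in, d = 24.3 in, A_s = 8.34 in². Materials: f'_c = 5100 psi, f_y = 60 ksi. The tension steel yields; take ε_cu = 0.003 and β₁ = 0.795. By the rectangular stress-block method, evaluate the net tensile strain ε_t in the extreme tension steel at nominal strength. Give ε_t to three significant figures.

ε_t ≈ 0.00644

a = A_s f_y/(0.85 f'_c b) = 6.140 in.
β₁ = 0.795, so c = a/β₁ = 6.140/0.795 = 7.723 in.
From the linear strain diagram with ε_cu = 0.003: ε_t = 0.003 (d − c)/c = 0.003 × (24.3 − 7.723)/7.723 = 0.00644.
Since ε_t ≥ 0.005, the section is tension-controlled.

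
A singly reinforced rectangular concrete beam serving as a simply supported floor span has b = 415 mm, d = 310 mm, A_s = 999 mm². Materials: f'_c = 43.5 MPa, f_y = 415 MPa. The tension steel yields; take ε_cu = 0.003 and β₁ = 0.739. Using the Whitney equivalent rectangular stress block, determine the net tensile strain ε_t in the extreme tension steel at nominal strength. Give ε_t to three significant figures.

ε_t ≈ 0.0224

a = A_s f_y/(0.85 f'_c b) = 27.02 mm.
β₁ = 0.739, so c = a/β₁ = 27.02/0.739 = 36.56 mm.
From the linear strain diagram with ε_cu = 0.003: ε_t = 0.003 (d − c)/c = 0.003 × (310 − 36.56)/36.56 = 0.0224.
Since ε_t ≥ 0.005, the section is tension-controlled.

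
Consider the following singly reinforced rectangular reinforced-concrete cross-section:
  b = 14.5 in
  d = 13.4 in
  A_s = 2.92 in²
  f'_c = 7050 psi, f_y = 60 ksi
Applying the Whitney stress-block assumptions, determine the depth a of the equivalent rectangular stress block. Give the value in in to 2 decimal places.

a ≈ 2.02 in

T = A_s f_y = 2.92 × 60 = 175.2 kips.
a = T/(0.85 f'_c b) = 175.2/(0.85 × 7.05 × 14.5) = 2.02 in.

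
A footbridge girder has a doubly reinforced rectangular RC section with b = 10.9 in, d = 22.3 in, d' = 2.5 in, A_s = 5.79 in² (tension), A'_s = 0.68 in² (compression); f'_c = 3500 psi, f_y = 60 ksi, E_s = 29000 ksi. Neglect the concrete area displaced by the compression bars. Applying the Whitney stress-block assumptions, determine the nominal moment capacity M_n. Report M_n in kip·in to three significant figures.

Assume both steels yield.
a = (A_s − A'_s) f_y/(0.85 f'_c b) = (5.79 − 0.68) × 60/(0.85 × 3.5 × 10.9) = 9.455 in.
c = a/β₁ = 9.455/0.85 = 11.124 in; ε'_s = 0.003(c − d')/c = 0.0023 ≥ ε_y = 0.0021, so the compression steel yields.
M_n = (A_s − A'_s) f_y (d − a/2) + A'_s f_y (d − d') = 306.6 × (22.3 − 4.7275) + 40.8 × (22.3 − 2.5) = 5387.7 + 807.8 = 6195.5 kip·in.

M_n ≈ 6200 kip·in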